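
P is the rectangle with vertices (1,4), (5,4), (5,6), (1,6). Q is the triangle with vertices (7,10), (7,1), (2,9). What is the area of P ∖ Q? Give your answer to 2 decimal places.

|P| = 8, |P∩Q| = 1.0125.
|P ∖ Q| = |P| − |P∩Q| = 8 − 1.0125 = 6.99.

6.99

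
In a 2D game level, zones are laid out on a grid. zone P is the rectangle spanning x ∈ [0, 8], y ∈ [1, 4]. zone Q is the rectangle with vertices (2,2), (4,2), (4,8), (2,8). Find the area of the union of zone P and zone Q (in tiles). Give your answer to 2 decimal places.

32.00

By inclusion–exclusion:
Individual areas: |zone P| = 24, |zone Q| = 12.
|zone P∩zone Q|: x∈[2,4], y∈[2,4] → 2·2 = 4.
|zone P ∪ zone Q| = 36 − 4 = 32.00.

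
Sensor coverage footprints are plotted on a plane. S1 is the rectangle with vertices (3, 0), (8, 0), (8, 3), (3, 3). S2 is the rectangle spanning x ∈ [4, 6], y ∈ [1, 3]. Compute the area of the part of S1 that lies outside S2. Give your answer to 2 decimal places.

11.00

|S1∩S2|: x∈[4,6], y∈[1,3] → 2·2 = 4.
|S1| = 15.
|S1 ∖ S2| = |S1| − |S1∩S2| = 15 − 4 = 11.00.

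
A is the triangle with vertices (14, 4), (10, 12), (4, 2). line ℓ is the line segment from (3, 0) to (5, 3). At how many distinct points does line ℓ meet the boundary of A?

The segment meets the boundary at (4.385,2.077).

1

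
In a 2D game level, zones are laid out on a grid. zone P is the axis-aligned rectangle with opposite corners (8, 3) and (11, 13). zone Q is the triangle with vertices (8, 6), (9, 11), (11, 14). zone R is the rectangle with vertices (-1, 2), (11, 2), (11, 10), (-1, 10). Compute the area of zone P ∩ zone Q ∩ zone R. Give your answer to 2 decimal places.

1.40

The intersection is the polygon with vertices (8,6), (8.8,10), (9.5,10).
By the shoelace formula its area is 1.40.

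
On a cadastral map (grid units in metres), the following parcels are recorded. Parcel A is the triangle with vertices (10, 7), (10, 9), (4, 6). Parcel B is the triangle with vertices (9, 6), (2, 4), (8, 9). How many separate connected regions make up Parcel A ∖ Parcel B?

2

Parcel A ∖ Parcel B splits into 2 disjoint pieces (area 2.6165, area 0.0833).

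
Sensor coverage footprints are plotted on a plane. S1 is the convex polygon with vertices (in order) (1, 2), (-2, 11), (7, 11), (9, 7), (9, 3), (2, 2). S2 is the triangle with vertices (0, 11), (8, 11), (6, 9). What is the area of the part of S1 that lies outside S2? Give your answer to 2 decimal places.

|S1| = 78, |S1∩S2| = 7.6667.
|S1 ∖ S2| = |S1| − |S1∩S2| = 78 − 7.6667 = 70.33.

70.33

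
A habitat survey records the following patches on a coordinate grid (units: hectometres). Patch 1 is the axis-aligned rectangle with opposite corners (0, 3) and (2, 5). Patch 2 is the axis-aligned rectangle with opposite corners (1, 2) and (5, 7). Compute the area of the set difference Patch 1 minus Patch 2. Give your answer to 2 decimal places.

2.00

|Patch 1∩Patch 2|: x∈[1,2], y∈[3,5] → 1·2 = 2.
|Patch 1| = 4.
|Patch 1 ∖ Patch 2| = |Patch 1| − |Patch 1∩Patch 2| = 4 − 2 = 2.00.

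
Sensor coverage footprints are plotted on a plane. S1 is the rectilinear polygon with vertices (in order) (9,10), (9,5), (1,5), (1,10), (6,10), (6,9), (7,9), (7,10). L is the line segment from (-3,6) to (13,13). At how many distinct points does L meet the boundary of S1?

The segment meets the boundary at (6,9.938), (1,7.75).

2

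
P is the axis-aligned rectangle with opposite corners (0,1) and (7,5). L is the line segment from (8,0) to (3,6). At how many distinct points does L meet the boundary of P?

The segment meets the boundary at (3.833,5), (7,1.2).

2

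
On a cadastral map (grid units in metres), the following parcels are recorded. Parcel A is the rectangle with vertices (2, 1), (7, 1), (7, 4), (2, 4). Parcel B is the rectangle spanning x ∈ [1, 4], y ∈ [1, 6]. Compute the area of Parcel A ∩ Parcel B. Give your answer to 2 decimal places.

|Parcel A∩Parcel B|: x∈[2,4], y∈[1,4] → 2·3 = 6.

6.00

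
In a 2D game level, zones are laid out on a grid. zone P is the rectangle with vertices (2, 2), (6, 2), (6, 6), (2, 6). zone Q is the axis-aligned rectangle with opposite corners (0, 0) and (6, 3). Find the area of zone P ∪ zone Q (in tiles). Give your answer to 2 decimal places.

By inclusion–exclusion:
Individual areas: |zone P| = 16, |zone Q| = 18.
|zone P∩zone Q|: x∈[2,6], y∈[2,3] → 4·1 = 4.
|zone P ∪ zone Q| = 34 − 4 = 30.00.

30.00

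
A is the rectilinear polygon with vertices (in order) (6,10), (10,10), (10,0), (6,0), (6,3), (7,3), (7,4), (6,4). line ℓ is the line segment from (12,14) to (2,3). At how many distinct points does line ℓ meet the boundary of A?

2

The segment meets the boundary at (6,7.4), (8.364,10).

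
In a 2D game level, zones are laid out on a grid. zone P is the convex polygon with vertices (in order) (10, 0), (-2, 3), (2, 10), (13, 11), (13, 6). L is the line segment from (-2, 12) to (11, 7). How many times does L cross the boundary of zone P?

The segment meets the boundary at (2.971,10.088).

1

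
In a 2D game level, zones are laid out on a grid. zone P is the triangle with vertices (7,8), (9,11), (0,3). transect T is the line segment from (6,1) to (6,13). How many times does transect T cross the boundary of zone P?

2

The segment meets the boundary at (6,8.333), (6,7.286).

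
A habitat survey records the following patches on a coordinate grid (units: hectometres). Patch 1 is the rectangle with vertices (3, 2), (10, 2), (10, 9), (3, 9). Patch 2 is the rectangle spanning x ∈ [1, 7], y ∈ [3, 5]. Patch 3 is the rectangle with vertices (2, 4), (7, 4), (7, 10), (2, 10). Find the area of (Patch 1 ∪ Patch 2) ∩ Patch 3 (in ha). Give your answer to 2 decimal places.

21.00

The region (Patch 1 ∪ Patch 2) ∩ Patch 3 is the polygon with vertices (7,9), (7,4), (2,4), (2,5), (3,5), (3,9).
By the shoelace formula its area is 21.00.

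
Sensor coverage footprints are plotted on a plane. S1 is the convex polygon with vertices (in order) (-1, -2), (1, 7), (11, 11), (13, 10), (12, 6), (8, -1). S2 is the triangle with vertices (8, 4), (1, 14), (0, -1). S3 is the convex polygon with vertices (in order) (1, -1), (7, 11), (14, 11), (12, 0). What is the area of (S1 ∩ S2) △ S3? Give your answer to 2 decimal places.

|S1 ∩ S2| = 41.7682.
|(S1 ∩ S2) ∩ S3| = 17.642.
|(S1 ∩ S2) △ S3| = 41.7682 + 101.5 − 35.2841 = 107.98.

107.98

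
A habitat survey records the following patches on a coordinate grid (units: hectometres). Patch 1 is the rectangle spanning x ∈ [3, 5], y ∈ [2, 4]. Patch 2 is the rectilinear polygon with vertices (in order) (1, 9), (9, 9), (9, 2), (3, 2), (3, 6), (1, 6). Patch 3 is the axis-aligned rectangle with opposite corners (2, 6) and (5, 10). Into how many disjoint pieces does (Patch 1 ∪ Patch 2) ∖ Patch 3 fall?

2

(Patch 1 ∪ Patch 2) ∖ Patch 3 splits into 2 disjoint pieces (area 36, area 3).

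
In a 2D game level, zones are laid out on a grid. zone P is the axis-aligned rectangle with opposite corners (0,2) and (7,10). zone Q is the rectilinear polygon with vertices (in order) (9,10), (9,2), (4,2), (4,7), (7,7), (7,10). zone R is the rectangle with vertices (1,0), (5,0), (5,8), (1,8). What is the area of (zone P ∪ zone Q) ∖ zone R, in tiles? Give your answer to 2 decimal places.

|zone P ∪ zone Q| = 72.
|(zone P ∪ zone Q) ∩ zone R| = 24.
|(zone P ∪ zone Q) ∖ zone R| = 72 − 24 = 48.00.

48.00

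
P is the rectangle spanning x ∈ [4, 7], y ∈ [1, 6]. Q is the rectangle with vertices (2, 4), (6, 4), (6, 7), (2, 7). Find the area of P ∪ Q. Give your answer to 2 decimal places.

By inclusion–exclusion:
Individual areas: |P| = 15, |Q| = 12.
|P∩Q|: x∈[4,6], y∈[4,6] → 2·2 = 4.
|P ∪ Q| = 27 − 4 = 23.00.

23.00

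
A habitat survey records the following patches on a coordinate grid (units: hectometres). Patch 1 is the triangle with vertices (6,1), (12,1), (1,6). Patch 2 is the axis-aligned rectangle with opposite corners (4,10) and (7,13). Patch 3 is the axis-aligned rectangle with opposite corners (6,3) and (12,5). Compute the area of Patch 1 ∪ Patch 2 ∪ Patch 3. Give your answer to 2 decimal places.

35.42

By inclusion–exclusion:
Individual areas: |Patch 1| = 15, |Patch 2| = 9, |Patch 3| = 12.
|Patch 1∩Patch 2| = 0.
|Patch 1∩Patch 3| = 0.5818.
|Patch 2∩Patch 3| = 0 (no overlap).
|Patch 1∩Patch 2∩Patch 3| = 0.
|Patch 1 ∪ Patch 2 ∪ Patch 3| = 36 − 0.5818 + 0 = 35.42.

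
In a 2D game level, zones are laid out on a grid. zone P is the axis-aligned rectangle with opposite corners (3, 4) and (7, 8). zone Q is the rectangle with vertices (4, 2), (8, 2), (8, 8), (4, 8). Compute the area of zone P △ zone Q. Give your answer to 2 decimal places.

|zone P∩zone Q|: x∈[4,7], y∈[4,8] → 3·4 = 12.
|zone P △ zone Q| = |zone P| + |zone Q| − 2·|zone P∩zone Q| = 16 + 24 − 24 = 16.00.

16.00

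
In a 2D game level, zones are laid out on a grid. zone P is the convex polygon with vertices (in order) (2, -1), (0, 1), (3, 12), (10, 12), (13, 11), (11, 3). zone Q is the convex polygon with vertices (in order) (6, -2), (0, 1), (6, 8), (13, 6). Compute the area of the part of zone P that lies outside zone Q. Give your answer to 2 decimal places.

|zone P| = 115, |zone P∩zone Q| = 53.9327.
|zone P ∖ zone Q| = |zone P| − |zone P∩zone Q| = 115 − 53.9327 = 61.07.

61.07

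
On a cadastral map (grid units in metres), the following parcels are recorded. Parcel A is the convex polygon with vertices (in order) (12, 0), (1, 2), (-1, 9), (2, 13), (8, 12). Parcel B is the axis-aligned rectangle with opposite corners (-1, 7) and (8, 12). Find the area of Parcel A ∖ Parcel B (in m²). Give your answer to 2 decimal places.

|Parcel A| = 110, |Parcel A∩Parcel B| = 41.0536.
|Parcel A ∖ Parcel B| = |Parcel A| − |Parcel A∩Parcel B| = 110 − 41.0536 = 68.95.

68.95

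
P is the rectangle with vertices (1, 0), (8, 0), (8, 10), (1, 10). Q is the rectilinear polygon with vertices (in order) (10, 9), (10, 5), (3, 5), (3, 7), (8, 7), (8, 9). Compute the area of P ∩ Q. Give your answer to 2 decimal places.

10.00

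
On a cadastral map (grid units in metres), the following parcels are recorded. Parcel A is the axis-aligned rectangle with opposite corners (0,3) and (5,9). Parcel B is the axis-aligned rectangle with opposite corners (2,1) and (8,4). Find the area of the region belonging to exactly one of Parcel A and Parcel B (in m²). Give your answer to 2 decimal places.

|Parcel A∩Parcel B|: x∈[2,5], y∈[3,4] → 3·1 = 3.
|Parcel A △ Parcel B| = |Parcel A| + |Parcel B| − 2·|Parcel A∩Parcel B| = 30 + 18 − 6 = 42.00.

42.00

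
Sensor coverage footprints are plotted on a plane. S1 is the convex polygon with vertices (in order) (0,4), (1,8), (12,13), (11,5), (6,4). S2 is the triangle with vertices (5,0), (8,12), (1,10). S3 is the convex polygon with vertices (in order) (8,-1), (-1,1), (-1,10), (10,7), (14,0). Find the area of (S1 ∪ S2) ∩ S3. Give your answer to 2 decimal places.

|S1 ∪ S2| = 80.2923.
|(S1 ∪ S2) ∩ S3| = 44.26.

44.26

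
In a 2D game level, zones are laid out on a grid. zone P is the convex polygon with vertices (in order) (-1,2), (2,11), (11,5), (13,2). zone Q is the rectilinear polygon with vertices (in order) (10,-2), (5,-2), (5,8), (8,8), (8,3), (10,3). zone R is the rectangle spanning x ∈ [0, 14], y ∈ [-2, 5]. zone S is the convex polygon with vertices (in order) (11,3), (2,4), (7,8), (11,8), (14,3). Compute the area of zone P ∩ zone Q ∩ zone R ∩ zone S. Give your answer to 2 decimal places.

The intersection is the polygon with vertices (5,5), (8,5), (8,3.333), (5,3.667).
By the shoelace formula its area is 4.50.

4.50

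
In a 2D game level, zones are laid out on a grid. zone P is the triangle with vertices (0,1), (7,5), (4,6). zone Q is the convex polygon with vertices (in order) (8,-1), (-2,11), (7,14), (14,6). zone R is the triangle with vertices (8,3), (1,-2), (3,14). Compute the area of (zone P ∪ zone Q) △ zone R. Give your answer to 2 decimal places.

|zone P ∪ zone Q| = 122.0155.
|(zone P ∪ zone Q) ∩ zone R| = 35.953.
|(zone P ∪ zone Q) △ zone R| = 122.0155 + 51 − 71.906 = 101.11.

101.11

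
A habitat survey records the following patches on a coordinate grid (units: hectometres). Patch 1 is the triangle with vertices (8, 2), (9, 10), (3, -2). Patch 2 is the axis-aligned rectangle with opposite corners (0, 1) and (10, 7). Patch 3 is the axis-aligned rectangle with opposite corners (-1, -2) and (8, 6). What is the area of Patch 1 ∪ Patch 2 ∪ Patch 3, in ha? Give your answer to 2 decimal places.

By inclusion–exclusion:
Individual areas: |Patch 1| = 18, |Patch 2| = 60, |Patch 3| = 72.
|Patch 1∩Patch 2| = 12.9375.
|Patch 1∩Patch 3| = 14.
|Patch 2∩Patch 3|: x∈[0,8], y∈[1,6] → 8·5 = 40.
|Patch 1∩Patch 2∩Patch 3| = 10.625.
|Patch 1 ∪ Patch 2 ∪ Patch 3| = 150 − 66.9375 + 10.625 = 93.69.

93.69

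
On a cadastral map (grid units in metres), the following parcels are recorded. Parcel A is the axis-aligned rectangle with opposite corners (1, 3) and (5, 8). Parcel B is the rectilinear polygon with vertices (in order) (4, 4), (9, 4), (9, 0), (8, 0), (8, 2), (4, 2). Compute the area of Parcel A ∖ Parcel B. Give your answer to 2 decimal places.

19.00

|Parcel A| = 20, |Parcel A∩Parcel B| = 1.
|Parcel A ∖ Parcel B| = |Parcel A| − |Parcel A∩Parcel B| = 20 − 1 = 19.00.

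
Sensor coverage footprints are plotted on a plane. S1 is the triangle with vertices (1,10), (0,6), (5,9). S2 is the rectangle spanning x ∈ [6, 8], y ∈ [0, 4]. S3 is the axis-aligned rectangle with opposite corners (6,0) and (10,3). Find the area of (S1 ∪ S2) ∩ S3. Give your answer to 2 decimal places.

The region (S1 ∪ S2) ∩ S3 is the polygon with vertices (8,0), (6,0), (6,3), (8,3).
By the shoelace formula its area is 6.00.

6.00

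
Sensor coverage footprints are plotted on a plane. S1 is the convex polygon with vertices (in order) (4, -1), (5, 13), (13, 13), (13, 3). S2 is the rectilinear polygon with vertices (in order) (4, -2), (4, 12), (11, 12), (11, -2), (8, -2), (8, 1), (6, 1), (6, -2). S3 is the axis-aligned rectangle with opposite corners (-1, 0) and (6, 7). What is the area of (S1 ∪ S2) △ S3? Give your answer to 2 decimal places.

|S1 ∪ S2| = 120.2579.
|(S1 ∪ S2) ∩ S3| = 14.
|(S1 ∪ S2) △ S3| = 120.2579 + 49 − 28 = 141.26.

141.26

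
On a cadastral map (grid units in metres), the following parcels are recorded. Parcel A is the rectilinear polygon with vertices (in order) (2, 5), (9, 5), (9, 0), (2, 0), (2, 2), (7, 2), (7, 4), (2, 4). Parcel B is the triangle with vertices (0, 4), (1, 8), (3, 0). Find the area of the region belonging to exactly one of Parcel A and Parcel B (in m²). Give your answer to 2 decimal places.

31.33

|Parcel A| = 25, |Parcel B| = 8, |Parcel A∩Parcel B| = 0.8333.
|Parcel A △ Parcel B| = |Parcel A| + |Parcel B| − 2·|Parcel A∩Parcel B| = 25 + 8 − 1.6667 = 31.33.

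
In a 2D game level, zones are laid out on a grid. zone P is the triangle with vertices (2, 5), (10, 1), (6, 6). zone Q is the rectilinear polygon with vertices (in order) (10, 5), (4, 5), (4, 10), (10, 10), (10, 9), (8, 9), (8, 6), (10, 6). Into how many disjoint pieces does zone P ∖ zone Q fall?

1

zone P ∖ zone Q is a single connected region.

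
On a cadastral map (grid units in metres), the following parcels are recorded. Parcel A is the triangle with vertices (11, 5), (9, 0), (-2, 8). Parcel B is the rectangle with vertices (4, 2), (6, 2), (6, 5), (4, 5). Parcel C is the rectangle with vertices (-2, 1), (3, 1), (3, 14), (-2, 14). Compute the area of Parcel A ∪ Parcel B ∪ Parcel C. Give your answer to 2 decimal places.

By inclusion–exclusion:
Individual areas: |Parcel A| = 35.5, |Parcel B| = 6, |Parcel C| = 65.
|Parcel A∩Parcel B| = 4.1818.
|Parcel A∩Parcel C| = 6.2063.
|Parcel B∩Parcel C| = 0 (no overlap).
|Parcel A∩Parcel B∩Parcel C| = 0.
|Parcel A ∪ Parcel B ∪ Parcel C| = 106.5 − 10.3881 + 0 = 96.11.

96.11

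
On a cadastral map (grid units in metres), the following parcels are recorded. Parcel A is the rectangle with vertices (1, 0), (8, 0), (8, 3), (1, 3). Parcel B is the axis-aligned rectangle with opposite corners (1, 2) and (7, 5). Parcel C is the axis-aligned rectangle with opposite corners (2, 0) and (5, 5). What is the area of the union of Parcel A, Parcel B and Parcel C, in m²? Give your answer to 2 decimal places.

By inclusion–exclusion:
Individual areas: |Parcel A| = 21, |Parcel B| = 18, |Parcel C| = 15.
|Parcel A∩Parcel B|: x∈[1,7], y∈[2,3] → 6·1 = 6.
|Parcel A∩Parcel C|: x∈[2,5], y∈[0,3] → 3·3 = 9.
|Parcel B∩Parcel C|: x∈[2,5], y∈[2,5] → 3·3 = 9.
|Parcel A∩Parcel B∩Parcel C| = 3.
|Parcel A ∪ Parcel B ∪ Parcel C| = 54 − 24 + 3 = 33.00.

33.00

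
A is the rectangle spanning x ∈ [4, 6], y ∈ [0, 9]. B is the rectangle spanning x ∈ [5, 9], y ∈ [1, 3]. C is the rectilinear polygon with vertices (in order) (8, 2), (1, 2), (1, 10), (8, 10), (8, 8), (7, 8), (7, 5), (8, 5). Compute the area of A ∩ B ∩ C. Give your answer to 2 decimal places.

The intersection is the polygon with vertices (5,3), (6,3), (6,2), (5,2).
By the shoelace formula its area is 1.00.

1.00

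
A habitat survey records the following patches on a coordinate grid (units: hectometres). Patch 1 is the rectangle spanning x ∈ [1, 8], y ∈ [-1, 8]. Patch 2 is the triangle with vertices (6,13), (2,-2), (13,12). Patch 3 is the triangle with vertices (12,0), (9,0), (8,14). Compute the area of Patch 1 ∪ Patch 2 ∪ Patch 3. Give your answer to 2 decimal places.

By inclusion–exclusion:
Individual areas: |Patch 1| = 63, |Patch 2| = 54.5, |Patch 3| = 21.
|Patch 1∩Patch 2| = 23.4981.
|Patch 1∩Patch 3| = 0.
|Patch 2∩Patch 3| = 4.8515.
|Patch 1∩Patch 2∩Patch 3| = 0.
|Patch 1 ∪ Patch 2 ∪ Patch 3| = 138.5 − 28.3496 + 0 = 110.15.

110.15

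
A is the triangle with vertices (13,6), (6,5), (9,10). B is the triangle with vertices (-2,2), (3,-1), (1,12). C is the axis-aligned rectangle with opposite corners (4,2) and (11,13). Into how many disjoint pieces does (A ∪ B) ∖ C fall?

(A ∪ B) ∖ C splits into 2 disjoint pieces (area 2.2857, area 29.5).

2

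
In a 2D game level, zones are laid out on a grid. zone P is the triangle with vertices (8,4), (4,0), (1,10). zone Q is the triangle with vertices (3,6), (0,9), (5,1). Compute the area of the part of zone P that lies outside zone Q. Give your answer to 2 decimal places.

|zone P| = 26, |zone P∩zone Q| = 3.1071.
|zone P ∖ zone Q| = |zone P| − |zone P∩zone Q| = 26 − 3.1071 = 22.89.

22.89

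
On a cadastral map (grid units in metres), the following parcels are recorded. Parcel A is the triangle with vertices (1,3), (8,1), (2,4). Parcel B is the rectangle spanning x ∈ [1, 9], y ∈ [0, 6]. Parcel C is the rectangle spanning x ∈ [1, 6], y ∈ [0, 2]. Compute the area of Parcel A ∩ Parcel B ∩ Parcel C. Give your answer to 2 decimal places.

0.32

The intersection is the polygon with vertices (4.5,2), (6,2), (6,1.571).
By the shoelace formula its area is 0.32.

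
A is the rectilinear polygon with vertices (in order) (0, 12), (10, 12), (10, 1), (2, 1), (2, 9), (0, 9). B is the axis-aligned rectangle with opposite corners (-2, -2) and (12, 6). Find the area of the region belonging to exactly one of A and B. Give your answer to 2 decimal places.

126.00

|A| = 94, |B| = 112, |A∩B| = 40.
|A △ B| = |A| + |B| − 2·|A∩B| = 94 + 112 − 80 = 126.00.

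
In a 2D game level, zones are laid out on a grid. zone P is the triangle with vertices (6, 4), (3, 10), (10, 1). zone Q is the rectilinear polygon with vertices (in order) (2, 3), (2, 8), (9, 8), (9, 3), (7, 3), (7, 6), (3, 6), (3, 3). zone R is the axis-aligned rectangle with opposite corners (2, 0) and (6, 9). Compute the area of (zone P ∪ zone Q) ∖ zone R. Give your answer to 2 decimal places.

|zone P ∪ zone Q| = 27.5337.
|(zone P ∪ zone Q) ∩ zone R| = 12.4167.
|(zone P ∪ zone Q) ∖ zone R| = 27.5337 − 12.4167 = 15.12.

15.12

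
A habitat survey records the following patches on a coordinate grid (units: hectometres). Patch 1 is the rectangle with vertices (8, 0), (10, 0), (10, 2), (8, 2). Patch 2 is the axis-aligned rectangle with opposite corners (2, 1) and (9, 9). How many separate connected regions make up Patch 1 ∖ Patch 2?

Patch 1 ∖ Patch 2 is a single connected region.

1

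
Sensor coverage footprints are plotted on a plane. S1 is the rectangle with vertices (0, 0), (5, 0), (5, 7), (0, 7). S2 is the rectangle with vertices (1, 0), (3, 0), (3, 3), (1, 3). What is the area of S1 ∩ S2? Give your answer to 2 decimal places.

6.00

|S1∩S2|: x∈[1,3], y∈[0,3] → 2·3 = 6.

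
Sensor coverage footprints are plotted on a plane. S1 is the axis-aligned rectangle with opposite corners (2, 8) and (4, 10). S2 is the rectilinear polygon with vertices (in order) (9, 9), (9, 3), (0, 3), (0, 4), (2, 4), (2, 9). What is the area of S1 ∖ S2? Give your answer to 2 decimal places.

2.00

|S1| = 4, |S1∩S2| = 2.
|S1 ∖ S2| = |S1| − |S1∩S2| = 4 − 2 = 2.00.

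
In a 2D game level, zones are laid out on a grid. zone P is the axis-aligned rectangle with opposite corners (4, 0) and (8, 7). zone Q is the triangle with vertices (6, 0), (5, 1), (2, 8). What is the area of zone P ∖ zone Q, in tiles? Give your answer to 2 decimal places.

26.67

|zone P| = 28, |zone P∩zone Q| = 1.3333.
|zone P ∖ zone Q| = |zone P| − |zone P∩zone Q| = 28 − 1.3333 = 26.67.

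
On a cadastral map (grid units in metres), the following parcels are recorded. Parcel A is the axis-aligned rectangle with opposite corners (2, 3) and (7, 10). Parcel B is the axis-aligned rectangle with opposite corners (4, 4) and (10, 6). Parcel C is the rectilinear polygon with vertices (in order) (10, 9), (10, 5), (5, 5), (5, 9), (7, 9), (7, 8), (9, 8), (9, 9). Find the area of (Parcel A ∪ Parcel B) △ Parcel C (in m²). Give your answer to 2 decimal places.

|Parcel A ∪ Parcel B| = 41.
|(Parcel A ∪ Parcel B) ∩ Parcel C| = 11.
|(Parcel A ∪ Parcel B) △ Parcel C| = 41 + 18 − 22 = 37.00.

37.00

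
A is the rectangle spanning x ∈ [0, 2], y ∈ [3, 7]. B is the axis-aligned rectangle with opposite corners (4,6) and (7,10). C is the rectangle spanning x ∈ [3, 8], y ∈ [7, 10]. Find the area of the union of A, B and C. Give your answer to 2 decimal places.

26.00

By inclusion–exclusion:
Individual areas: |A| = 8, |B| = 12, |C| = 15.
|A∩B| = 0 (no overlap).
|A∩C| = 0 (no overlap).
|B∩C|: x∈[4,7], y∈[7,10] → 3·3 = 9.
|A∩B∩C| = 0.
|A ∪ B ∪ C| = 35 − 9 + 0 = 26.00.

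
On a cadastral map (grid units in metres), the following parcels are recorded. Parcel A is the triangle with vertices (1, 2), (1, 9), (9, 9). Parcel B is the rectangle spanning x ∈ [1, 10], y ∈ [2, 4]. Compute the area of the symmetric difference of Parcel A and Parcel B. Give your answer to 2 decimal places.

|Parcel A| = 28, |Parcel B| = 18, |Parcel A∩Parcel B| = 2.2857.
|Parcel A △ Parcel B| = |Parcel A| + |Parcel B| − 2·|Parcel A∩Parcel B| = 28 + 18 − 4.5714 = 41.43.

41.43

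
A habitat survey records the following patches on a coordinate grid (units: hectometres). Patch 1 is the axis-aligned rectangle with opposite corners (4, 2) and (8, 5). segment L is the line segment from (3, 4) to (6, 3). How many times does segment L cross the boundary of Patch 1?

1

The segment meets the boundary at (4,3.667).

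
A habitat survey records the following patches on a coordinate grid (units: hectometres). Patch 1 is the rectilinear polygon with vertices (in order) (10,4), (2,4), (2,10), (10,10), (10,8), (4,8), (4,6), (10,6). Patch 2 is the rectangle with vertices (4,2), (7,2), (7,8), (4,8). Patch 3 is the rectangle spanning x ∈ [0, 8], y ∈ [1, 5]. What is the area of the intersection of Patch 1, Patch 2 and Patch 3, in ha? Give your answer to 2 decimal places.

3.00

The intersection is the polygon with vertices (4,5), (7,5), (7,4), (4,4).
By the shoelace formula its area is 3.00.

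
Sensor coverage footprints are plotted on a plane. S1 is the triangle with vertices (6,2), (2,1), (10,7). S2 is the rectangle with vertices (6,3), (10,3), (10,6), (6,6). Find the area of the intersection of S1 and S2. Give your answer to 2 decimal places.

3.33

The intersection is the polygon with vertices (8.667,6), (9.2,6), (6.8,3), (6,3), (6,4).
By the shoelace formula its area is 3.33.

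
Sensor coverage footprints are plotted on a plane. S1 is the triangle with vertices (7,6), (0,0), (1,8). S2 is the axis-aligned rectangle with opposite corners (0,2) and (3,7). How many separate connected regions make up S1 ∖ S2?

S1 ∖ S2 splits into 2 disjoint pieces (area 10.9196, area 2.0833).

2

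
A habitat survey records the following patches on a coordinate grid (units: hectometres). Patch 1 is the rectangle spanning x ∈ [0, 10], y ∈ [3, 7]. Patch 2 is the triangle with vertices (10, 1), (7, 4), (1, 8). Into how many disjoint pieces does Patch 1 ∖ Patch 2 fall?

2

Patch 1 ∖ Patch 2 splits into 2 disjoint pieces (area 18.25, area 19.4286).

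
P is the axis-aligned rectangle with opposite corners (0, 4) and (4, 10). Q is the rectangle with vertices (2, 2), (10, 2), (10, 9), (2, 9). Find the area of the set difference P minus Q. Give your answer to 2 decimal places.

14.00

|P∩Q|: x∈[2,4], y∈[4,9] → 2·5 = 10.
|P| = 24.
|P ∖ Q| = |P| − |P∩Q| = 24 − 10 = 14.00.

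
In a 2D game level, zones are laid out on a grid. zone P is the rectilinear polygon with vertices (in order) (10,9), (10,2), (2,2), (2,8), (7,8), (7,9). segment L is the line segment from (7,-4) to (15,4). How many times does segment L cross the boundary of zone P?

0

The segment lies entirely outside zone P and never meets its boundary.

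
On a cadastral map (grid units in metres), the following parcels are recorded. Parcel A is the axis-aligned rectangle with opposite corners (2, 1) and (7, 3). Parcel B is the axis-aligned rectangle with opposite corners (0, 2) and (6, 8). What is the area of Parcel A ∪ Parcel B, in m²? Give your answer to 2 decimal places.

42.00

By inclusion–exclusion:
Individual areas: |Parcel A| = 10, |Parcel B| = 36.
|Parcel A∩Parcel B|: x∈[2,6], y∈[2,3] → 4·1 = 4.
|Parcel A ∪ Parcel B| = 46 − 4 = 42.00.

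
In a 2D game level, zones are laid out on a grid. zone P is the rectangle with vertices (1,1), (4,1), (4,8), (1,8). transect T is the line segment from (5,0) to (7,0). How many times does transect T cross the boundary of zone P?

The segment lies entirely outside zone P and never meets its boundary.

0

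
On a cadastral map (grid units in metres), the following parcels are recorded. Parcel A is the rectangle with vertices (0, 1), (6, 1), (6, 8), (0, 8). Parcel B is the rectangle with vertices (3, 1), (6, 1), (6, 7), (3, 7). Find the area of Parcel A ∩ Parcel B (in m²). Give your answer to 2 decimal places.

18.00

|Parcel A∩Parcel B|: x∈[3,6], y∈[1,7] → 3·6 = 18.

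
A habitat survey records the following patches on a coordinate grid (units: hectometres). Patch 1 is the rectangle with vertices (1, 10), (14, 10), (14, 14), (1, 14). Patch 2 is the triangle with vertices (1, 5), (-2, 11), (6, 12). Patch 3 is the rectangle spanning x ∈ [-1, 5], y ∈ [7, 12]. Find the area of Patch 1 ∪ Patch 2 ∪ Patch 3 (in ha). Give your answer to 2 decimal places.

By inclusion–exclusion:
Individual areas: |Patch 1| = 52, |Patch 2| = 25.5, |Patch 3| = 30.
|Patch 1∩Patch 2| = 7.0089.
|Patch 1∩Patch 3|: x∈[1,5], y∈[10,12] → 4·2 = 8.
|Patch 2∩Patch 3| = 21.3714.
|Patch 1∩Patch 2∩Patch 3| = 6.3714.
|Patch 1 ∪ Patch 2 ∪ Patch 3| = 107.5 − 36.3804 + 6.3714 = 77.49.

77.49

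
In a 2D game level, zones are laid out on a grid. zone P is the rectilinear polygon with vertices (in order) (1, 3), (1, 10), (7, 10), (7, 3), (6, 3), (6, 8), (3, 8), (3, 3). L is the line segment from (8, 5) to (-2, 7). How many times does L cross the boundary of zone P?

The segment meets the boundary at (3,6), (6,5.4), (7,5.2), (1,6.4).

4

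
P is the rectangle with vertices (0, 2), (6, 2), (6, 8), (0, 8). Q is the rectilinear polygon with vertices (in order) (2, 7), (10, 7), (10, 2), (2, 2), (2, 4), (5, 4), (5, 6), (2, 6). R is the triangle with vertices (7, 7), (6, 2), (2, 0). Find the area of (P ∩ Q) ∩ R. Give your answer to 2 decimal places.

4.61

The region (P ∩ Q) ∩ R is the polygon with vertices (3.429,2), (4.857,4), (5,4), (5,4.2), (6,5.6), (6,2).
By the shoelace formula its area is 4.61.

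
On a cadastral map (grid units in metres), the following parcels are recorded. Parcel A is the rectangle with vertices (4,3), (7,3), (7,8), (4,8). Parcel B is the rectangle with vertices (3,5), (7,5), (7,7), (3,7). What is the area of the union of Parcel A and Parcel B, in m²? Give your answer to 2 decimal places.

17.00

By inclusion–exclusion:
Individual areas: |Parcel A| = 15, |Parcel B| = 8.
|Parcel A∩Parcel B|: x∈[4,7], y∈[5,7] → 3·2 = 6.
|Parcel A ∪ Parcel B| = 23 − 6 = 17.00.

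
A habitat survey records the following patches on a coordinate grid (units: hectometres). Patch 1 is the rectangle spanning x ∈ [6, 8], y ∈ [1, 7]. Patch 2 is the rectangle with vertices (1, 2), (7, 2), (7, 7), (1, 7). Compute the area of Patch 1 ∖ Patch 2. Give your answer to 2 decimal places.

|Patch 1∩Patch 2|: x∈[6,7], y∈[2,7] → 1·5 = 5.
|Patch 1| = 12.
|Patch 1 ∖ Patch 2| = |Patch 1| − |Patch 1∩Patch 2| = 12 − 5 = 7.00.

7.00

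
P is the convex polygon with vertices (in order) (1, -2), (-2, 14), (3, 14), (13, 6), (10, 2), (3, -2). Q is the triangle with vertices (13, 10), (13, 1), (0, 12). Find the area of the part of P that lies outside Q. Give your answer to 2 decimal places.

|P| = 144, |P∩Q| = 40.3838.
|P ∖ Q| = |P| − |P∩Q| = 144 − 40.3838 = 103.62.

103.62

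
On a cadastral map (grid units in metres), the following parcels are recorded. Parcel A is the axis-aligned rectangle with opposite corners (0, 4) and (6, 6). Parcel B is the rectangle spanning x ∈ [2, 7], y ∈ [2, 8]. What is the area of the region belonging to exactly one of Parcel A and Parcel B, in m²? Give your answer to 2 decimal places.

26.00

|Parcel A∩Parcel B|: x∈[2,6], y∈[4,6] → 4·2 = 8.
|Parcel A △ Parcel B| = |Parcel A| + |Parcel B| − 2·|Parcel A∩Parcel B| = 12 + 30 − 16 = 26.00.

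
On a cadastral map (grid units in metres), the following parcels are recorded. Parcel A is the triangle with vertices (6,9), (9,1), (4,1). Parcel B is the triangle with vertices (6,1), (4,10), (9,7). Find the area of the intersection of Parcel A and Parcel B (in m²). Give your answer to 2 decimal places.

The intersection is the polygon with vertices (7.714,4.429), (6,1), (5.059,5.235), (5.957,8.826), (6.097,8.742).
By the shoelace formula its area is 10.61.

10.61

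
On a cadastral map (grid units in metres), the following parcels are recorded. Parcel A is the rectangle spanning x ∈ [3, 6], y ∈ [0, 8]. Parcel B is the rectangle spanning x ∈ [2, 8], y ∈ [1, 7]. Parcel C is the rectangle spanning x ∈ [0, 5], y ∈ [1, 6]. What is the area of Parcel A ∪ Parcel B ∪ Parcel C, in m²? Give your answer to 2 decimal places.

By inclusion–exclusion:
Individual areas: |Parcel A| = 24, |Parcel B| = 36, |Parcel C| = 25.
|Parcel A∩Parcel B|: x∈[3,6], y∈[1,7] → 3·6 = 18.
|Parcel A∩Parcel C|: x∈[3,5], y∈[1,6] → 2·5 = 10.
|Parcel B∩Parcel C|: x∈[2,5], y∈[1,6] → 3·5 = 15.
|Parcel A∩Parcel B∩Parcel C| = 10.
|Parcel A ∪ Parcel B ∪ Parcel C| = 85 − 43 + 10 = 52.00.

52.00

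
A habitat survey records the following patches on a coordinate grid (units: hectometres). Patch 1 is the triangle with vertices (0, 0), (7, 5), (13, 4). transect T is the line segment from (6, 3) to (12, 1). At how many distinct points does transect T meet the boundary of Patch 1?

The segment meets the boundary at (7.8,2.4).

1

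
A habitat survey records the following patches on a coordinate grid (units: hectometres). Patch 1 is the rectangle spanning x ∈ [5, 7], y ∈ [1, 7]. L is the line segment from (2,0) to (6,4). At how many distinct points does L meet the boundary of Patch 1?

The segment meets the boundary at (5,3).

1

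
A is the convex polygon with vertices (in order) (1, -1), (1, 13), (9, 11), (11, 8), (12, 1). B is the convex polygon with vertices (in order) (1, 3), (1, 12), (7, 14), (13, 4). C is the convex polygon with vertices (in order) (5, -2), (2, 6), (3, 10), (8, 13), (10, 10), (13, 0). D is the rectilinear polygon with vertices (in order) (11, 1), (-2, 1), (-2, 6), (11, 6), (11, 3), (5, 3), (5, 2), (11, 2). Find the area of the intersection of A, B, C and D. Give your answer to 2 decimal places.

21.33

The intersection is the polygon with vertices (3.061,3.172), (2,6), (11,6), (11,3.833).
By the shoelace formula its area is 21.33.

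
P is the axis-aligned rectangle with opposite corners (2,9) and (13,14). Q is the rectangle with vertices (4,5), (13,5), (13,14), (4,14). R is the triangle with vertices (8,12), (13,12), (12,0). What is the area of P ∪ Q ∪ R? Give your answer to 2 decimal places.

By inclusion–exclusion:
Individual areas: |P| = 55, |Q| = 81, |R| = 30.
|P∩Q|: x∈[4,13], y∈[9,14] → 9·5 = 45.
|P∩R| = 13.125.
|Q∩R| = 24.7917.
|P∩Q∩R| = 13.125.
|P ∪ Q ∪ R| = 166 − 82.9167 + 13.125 = 96.21.

96.21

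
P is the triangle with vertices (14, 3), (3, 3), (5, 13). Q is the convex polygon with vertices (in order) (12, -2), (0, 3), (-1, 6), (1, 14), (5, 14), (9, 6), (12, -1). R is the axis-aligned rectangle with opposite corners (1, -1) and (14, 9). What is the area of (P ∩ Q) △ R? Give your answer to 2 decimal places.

|P ∩ Q| = 39.3661.
|(P ∩ Q) ∩ R| = 32.0786.
|(P ∩ Q) △ R| = 39.3661 + 130 − 64.1571 = 105.21.

105.21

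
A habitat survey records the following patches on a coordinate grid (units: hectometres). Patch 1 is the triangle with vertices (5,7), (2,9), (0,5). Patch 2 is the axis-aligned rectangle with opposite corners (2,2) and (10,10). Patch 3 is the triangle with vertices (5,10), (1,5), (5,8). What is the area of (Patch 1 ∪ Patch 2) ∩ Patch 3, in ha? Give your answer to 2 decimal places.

The region (Patch 1 ∪ Patch 2) ∩ Patch 3 is the polygon with vertices (2,5.8), (1.471,5.588), (5,10), (5,8), (2,5.75).
By the shoelace formula its area is 3.87.

3.87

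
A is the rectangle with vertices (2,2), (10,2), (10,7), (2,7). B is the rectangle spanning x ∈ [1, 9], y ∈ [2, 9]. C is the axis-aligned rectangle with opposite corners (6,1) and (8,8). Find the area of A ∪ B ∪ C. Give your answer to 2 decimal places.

63.00

By inclusion–exclusion:
Individual areas: |A| = 40, |B| = 56, |C| = 14.
|A∩B|: x∈[2,9], y∈[2,7] → 7·5 = 35.
|A∩C|: x∈[6,8], y∈[2,7] → 2·5 = 10.
|B∩C|: x∈[6,8], y∈[2,8] → 2·6 = 12.
|A∩B∩C| = 10.
|A ∪ B ∪ C| = 110 − 57 + 10 = 63.00.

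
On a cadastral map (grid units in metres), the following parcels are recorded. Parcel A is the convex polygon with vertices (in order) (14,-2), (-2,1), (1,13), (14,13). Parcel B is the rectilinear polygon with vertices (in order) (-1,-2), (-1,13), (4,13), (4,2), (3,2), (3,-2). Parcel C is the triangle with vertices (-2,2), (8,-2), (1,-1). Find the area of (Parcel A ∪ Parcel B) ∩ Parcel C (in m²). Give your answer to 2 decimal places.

5.77

The region (Parcel A ∪ Parcel B) ∩ Parcel C is the polygon with vertices (3,-1.286), (1,-1), (-1.8,1.8), (-1.773,1.909), (3,0).
By the shoelace formula its area is 5.77.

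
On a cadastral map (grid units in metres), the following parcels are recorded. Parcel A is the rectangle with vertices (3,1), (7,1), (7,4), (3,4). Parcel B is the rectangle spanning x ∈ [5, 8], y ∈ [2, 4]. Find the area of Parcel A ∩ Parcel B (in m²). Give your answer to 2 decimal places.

4.00

|Parcel A∩Parcel B|: x∈[5,7], y∈[2,4] → 2·2 = 4.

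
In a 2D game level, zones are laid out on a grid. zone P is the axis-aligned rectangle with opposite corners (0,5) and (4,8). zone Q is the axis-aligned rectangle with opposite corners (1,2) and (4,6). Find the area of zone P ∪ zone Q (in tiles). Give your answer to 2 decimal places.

21.00

By inclusion–exclusion:
Individual areas: |zone P| = 12, |zone Q| = 12.
|zone P∩zone Q|: x∈[1,4], y∈[5,6] → 3·1 = 3.
|zone P ∪ zone Q| = 24 − 3 = 21.00.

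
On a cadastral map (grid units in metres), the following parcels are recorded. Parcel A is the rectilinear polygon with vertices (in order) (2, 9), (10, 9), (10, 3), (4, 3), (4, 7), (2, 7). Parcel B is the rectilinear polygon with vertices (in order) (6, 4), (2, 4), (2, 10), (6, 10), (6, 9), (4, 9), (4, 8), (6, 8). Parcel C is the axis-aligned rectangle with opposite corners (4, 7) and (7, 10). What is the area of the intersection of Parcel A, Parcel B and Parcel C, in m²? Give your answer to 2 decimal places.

2.00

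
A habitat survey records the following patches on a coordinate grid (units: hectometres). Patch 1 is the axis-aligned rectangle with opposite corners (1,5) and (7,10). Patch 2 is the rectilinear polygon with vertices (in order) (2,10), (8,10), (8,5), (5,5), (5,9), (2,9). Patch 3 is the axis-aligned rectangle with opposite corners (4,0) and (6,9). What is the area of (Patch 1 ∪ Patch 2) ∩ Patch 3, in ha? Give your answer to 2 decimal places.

The region (Patch 1 ∪ Patch 2) ∩ Patch 3 is the polygon with vertices (5,5), (4,5), (4,9), (6,9), (6,5).
By the shoelace formula its area is 8.00.

8.00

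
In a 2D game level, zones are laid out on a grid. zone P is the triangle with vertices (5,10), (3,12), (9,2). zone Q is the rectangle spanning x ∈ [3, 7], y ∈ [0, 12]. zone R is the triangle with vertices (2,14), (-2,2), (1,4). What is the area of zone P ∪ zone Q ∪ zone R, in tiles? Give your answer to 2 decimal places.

62.67

By inclusion–exclusion:
Individual areas: |zone P| = 4, |zone Q| = 48, |zone R| = 14.
|zone P∩zone Q| = 3.3333.
|zone P∩zone R| = 0.
|zone Q∩zone R| = 0.
|zone P∩zone Q∩zone R| = 0.
|zone P ∪ zone Q ∪ zone R| = 66 − 3.3333 + 0 = 62.67.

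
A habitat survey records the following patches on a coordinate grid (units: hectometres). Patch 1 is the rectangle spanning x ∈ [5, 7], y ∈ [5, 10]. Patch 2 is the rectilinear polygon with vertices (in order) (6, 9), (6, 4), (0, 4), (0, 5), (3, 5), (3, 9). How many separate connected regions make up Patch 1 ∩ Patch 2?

Patch 1 ∩ Patch 2 is a single connected region.

1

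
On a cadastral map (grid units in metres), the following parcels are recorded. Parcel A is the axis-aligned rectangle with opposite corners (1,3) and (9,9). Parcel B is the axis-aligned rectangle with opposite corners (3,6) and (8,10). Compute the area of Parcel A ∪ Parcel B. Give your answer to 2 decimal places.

53.00

By inclusion–exclusion:
Individual areas: |Parcel A| = 48, |Parcel B| = 20.
|Parcel A∩Parcel B|: x∈[3,8], y∈[6,9] → 5·3 = 15.
|Parcel A ∪ Parcel B| = 68 − 15 = 53.00.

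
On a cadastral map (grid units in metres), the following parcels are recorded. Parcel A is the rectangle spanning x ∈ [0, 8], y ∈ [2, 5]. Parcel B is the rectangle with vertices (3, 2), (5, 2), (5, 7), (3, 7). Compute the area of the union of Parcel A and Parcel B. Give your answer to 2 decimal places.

By inclusion–exclusion:
Individual areas: |Parcel A| = 24, |Parcel B| = 10.
|Parcel A∩Parcel B|: x∈[3,5], y∈[2,5] → 2·3 = 6.
|Parcel A ∪ Parcel B| = 34 − 6 = 28.00.

28.00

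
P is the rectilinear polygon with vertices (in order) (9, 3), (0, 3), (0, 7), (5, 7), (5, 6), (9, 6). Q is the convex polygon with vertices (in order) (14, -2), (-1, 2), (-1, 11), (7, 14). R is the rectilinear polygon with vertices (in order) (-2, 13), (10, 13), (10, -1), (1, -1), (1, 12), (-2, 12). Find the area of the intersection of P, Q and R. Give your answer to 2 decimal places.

28.00

The intersection is the polygon with vertices (5,7), (5,6), (9,6), (9,3), (1,3), (1,7).
By the shoelace formula its area is 28.00.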